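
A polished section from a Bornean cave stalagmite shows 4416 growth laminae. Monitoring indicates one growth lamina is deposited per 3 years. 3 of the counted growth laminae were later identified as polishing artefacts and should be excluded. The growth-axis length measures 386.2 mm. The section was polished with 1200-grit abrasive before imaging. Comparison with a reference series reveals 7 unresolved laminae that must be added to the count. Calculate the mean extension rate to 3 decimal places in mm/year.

0.029 mm/year

Adjusted count: 4416 − 3 + 7 = 4420 growth laminae.
Multiplying by 3 years per growth lamina: 4420 × 3 = 13260 years.
386.2 mm over 13260 years gives 386.2 / 13260 ≈ 0.029 mm/year.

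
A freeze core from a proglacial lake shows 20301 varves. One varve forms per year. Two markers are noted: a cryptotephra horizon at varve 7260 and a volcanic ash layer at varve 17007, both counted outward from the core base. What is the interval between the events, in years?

The two markers are separated by 17007 − 7260 = 9747 varves.
One varve per year makes the interval 9747 years.

9747 yr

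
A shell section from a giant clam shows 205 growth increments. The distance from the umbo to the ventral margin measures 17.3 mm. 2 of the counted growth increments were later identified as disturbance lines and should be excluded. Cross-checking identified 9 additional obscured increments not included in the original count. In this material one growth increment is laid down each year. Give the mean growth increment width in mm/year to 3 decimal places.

0.082 mm/year

Correcting the raw count gives 205 − 2 + 9 = 212 true growth increments.
Extension rate ≈ 17.3 / 212 = 0.082 mm/year.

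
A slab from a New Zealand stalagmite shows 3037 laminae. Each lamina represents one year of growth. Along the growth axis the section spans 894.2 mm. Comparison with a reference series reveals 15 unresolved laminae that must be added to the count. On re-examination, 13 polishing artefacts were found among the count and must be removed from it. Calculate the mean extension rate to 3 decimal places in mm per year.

Adjusted count: 3037 − 13 + 15 = 3039 laminae.
Extension rate ≈ 894.2 / 3039 = 0.294 mm per year.

0.294 mm per year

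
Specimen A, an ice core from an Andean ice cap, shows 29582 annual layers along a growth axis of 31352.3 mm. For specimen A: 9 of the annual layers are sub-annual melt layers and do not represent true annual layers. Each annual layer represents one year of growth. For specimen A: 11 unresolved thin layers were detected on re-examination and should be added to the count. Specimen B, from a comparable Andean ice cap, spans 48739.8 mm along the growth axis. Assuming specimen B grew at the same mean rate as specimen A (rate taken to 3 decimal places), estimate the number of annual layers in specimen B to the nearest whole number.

45981 annual layers

Specimen A: adjusted count: 29582 − 9 + 11 = 29584 annual layers.
A: Extension rate ≈ 31352.3 / 29584 = 1.060 mm/year.
For B, 48739.8 / 1.060 = 45980.94 years ≈ 45981 annual layers.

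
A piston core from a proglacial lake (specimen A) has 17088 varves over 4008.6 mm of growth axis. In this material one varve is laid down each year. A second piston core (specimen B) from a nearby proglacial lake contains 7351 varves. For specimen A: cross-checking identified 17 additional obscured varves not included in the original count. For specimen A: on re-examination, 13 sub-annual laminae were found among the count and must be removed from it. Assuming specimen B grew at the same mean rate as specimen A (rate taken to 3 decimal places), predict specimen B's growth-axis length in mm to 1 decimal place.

1727.5 mm

Specimen A: after corrections the count is 17088 − 13 + 17 = 17092 varves.
A: 4008.6 mm over 17092 years gives 4008.6 / 17092 ≈ 0.235 mm/year.
B's length ≈ 0.235 × 7351 = 1727.5 mm.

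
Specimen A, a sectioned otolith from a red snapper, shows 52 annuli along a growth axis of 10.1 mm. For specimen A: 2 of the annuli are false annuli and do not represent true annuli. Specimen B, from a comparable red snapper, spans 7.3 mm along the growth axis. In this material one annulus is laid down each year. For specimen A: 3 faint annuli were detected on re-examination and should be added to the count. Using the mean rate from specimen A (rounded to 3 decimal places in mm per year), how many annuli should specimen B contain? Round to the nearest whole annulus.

Specimen A: correcting the raw count gives 52 − 2 + 3 = 53 true annuli.
A: Extension rate ≈ 10.1 / 53 = 0.191 mm/yr.
Specimen B: 7.3 mm / 0.191 mm per year = 38.22 years ≈ 38 annuli.

38 annuli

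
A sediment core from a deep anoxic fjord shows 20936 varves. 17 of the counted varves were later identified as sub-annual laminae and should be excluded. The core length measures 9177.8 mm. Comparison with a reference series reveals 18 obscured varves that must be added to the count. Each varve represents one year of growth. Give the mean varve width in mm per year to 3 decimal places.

0.438 mm per year

True varve count = 20936 − 17 + 18 = 20937.
9177.8 mm over 20937 years gives 9177.8 / 20937 ≈ 0.438 mm per year.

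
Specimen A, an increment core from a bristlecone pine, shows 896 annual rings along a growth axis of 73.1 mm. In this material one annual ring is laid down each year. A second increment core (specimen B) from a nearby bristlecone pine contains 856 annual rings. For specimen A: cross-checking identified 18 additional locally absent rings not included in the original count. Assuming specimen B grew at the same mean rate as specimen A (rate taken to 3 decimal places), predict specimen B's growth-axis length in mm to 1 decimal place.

68.5 mm

Specimen A: after corrections the count is 896 + 18 = 914 annual rings.
A: Extension rate ≈ 73.1 / 914 = 0.080 mm/year.
For B, 0.080 mm/year × 856 years = 68.5 mm.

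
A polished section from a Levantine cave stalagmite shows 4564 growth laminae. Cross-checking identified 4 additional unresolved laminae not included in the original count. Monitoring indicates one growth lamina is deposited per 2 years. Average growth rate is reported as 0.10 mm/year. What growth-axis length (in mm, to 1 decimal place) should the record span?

913.6 mm

Correcting the raw count gives 4564 + 4 = 4568 true growth laminae.
Multiplying by 2 years per growth lamina: 4568 × 2 = 9136 years.
Length ≈ 0.10 × 9136 = 913.6 mm.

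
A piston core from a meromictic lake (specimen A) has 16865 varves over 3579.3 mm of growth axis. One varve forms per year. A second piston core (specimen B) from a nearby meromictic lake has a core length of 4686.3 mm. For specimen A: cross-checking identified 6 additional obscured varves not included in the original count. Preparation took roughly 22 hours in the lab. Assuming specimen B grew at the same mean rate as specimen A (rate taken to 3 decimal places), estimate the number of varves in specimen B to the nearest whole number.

22105 varves

Specimen A: after corrections the count is 16865 + 6 = 16871 varves.
A: Mean rate = 3579.3 mm / 16871 years ≈ 0.212 mm per year.
For B, 4686.3 / 0.212 = 22105.19 years ≈ 22105 varves.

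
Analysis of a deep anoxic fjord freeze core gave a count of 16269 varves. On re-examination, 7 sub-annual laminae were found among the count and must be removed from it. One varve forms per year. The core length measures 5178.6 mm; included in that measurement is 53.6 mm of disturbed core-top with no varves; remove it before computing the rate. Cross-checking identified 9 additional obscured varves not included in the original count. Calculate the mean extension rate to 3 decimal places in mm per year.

0.315 mm per year

Correcting the raw count gives 16269 − 7 + 9 = 16271 true varves.
Removing the 53.6 mm offcut leaves 5178.6 − 53.6 = 5125.0 mm.
5125.0 mm over 16271 years gives 5125.0 / 16271 ≈ 0.315 mm per year.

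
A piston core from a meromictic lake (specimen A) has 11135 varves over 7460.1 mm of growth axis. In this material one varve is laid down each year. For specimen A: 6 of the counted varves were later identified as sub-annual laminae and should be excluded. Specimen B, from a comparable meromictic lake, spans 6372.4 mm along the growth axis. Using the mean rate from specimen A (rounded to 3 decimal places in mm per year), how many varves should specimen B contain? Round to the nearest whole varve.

9511 varves

Specimen A: after corrections the count is 11135 − 6 = 11129 varves.
A: 7460.1 mm over 11129 years gives 7460.1 / 11129 ≈ 0.670 mm/yr.
For B, 6372.4 / 0.670 = 9511.04 years ≈ 9511 varves.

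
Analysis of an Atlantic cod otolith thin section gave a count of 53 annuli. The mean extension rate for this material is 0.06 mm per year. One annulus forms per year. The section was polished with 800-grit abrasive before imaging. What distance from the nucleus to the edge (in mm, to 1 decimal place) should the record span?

53 years of growth are recorded.
Length ≈ 0.06 × 53 = 3.2 mm.

3.2 mm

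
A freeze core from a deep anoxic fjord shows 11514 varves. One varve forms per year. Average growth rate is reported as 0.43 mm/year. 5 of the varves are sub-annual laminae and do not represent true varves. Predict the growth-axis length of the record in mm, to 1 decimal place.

After corrections the count is 11514 − 5 = 11509 varves.
11509 years at 0.43 mm/year gives 0.43 × 11509 = 4948.9 mm.

4948.9 mm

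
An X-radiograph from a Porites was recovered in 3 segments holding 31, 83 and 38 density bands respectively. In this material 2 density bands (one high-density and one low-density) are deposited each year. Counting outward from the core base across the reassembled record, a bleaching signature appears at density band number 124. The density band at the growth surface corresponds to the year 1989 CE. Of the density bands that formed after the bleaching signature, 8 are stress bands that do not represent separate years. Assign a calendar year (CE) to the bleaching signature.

Total density bands = 31 + 83 + 38 = 152.
The bleaching signature sits at density band 124 from the core base, so 152 − 124 = 28 density bands formed after it.
Excluding 8 false density bands: 28 − 8 = 20.
With 2 density bands per year, 20 / 2 = 10 years.
1989 − 10 = 1979 CE.

1979 CE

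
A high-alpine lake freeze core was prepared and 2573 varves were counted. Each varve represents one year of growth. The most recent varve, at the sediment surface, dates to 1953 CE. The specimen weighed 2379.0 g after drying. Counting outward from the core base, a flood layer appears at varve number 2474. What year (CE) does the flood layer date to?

Between varve 2474 and the sediment surface there are 2573 − 2474 = 99 varves.
Counting back 99 years from 1953 CE places the flood layer in 1953 − 99 = 1854 CE.

1854 CE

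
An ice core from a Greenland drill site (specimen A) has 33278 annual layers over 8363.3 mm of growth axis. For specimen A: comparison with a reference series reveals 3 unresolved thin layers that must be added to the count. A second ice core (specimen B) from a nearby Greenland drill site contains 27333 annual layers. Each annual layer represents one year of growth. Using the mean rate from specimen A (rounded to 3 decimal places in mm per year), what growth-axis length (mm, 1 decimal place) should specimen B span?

6860.6 mm

Specimen A: adjusted count: 33278 + 3 = 33281 annual layers.
A: Extension rate ≈ 8363.3 / 33281 = 0.251 mm/year.
Length of B = 0.251 × 27333 = 6860.6 mm.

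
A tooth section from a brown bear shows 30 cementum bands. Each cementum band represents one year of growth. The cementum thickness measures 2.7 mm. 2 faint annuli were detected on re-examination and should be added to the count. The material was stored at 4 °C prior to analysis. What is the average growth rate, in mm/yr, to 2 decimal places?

Adjusted count: 30 + 2 = 32 cementum bands.
Extension rate ≈ 2.7 / 32 = 0.08 mm/yr.

0.08 mm/yr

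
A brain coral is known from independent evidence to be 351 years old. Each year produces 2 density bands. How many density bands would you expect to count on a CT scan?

702 density bands

Expected density bands: 351 × 2 = 702.
So 702 density bands should be present.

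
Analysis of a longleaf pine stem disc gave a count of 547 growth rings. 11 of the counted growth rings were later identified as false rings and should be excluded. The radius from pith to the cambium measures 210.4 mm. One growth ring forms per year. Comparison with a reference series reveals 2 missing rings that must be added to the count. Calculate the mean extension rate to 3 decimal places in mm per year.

Adjusted count: 547 − 11 + 2 = 538 growth rings.
210.4 mm over 538 years gives 210.4 / 538 ≈ 0.391 mm per year.

0.391 mm per year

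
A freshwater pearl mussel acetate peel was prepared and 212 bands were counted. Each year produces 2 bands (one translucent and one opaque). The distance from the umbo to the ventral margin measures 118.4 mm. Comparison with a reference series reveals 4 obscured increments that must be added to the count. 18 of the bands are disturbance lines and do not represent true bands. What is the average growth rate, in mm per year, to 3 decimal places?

1.196 mm per year

Correcting the raw count gives 212 − 18 + 4 = 198 true bands.
Dividing by 2 bands per year: 198 / 2 = 99 years.
118.4 mm over 99 years gives 118.4 / 99 ≈ 1.196 mm per year.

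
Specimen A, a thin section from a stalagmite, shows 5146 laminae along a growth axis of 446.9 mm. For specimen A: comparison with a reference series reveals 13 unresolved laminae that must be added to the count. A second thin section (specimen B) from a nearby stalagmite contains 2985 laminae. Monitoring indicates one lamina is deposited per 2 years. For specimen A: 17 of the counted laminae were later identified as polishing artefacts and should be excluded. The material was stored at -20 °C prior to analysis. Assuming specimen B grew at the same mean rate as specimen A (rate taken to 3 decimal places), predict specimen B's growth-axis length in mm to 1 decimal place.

256.7 mm

Specimen A: true lamina count = 5146 − 17 + 13 = 5142.
Specimen A: at 2 years per lamina, 5142 × 2 = 10284 years.
A: Mean rate = 446.9 mm / 10284 years ≈ 0.043 mm/year.
Specimen B: 2985 laminae at 2 years each span 2985 × 2 = 5970 years. Length of B = 0.043 × 5970 = 256.7 mm.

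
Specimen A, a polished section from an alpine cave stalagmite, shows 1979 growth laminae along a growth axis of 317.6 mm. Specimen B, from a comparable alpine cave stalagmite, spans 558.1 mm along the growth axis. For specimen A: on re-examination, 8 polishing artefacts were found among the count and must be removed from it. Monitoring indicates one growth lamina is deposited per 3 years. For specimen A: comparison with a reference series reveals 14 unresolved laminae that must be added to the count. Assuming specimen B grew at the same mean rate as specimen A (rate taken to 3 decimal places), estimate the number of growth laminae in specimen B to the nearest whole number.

Specimen A: correcting the raw count gives 1979 − 8 + 14 = 1985 true growth laminae.
Specimen A: multiplying by 3 years per growth lamina: 1985 × 3 = 5955 years.
A: 317.6 mm over 5955 years gives 317.6 / 5955 ≈ 0.053 mm/year.
Specimen B: 558.1 mm / 0.053 mm per year = 10530.19 years; at 3 years per growth lamina that is 10530.19 / 3 ≈ 3510 growth laminae.

3510 growth laminae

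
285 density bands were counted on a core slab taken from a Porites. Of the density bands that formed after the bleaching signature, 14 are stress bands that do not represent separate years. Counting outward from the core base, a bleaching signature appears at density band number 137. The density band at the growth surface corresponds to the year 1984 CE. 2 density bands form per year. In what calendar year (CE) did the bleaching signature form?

1917 CE

285 − 137 = 148 density bands lie beyond the bleaching signature toward the growth surface.
Excluding 14 false density bands: 148 − 14 = 134.
With 2 density bands per year, 134 / 2 = 67 years.
1984 − 67 = 1917 CE.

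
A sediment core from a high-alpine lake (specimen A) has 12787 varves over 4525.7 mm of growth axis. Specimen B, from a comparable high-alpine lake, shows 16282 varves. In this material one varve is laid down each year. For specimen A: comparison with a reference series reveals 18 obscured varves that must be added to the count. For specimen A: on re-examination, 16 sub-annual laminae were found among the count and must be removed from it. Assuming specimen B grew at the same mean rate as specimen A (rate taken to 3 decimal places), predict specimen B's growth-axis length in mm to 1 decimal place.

5763.8 mm

Specimen A: after corrections the count is 12787 − 16 + 18 = 12789 varves.
A: 4525.7 mm over 12789 years gives 4525.7 / 12789 ≈ 0.354 mm/year.
Length of B = 0.354 × 16282 = 5763.8 mm.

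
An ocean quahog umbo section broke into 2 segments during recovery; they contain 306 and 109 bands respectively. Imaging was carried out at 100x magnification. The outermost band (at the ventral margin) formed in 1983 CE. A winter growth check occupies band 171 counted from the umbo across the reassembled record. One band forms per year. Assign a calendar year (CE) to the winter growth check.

Total bands = 306 + 109 = 415.
415 − 171 = 244 bands lie beyond the winter growth check toward the ventral margin.
The band at the ventral margin is 1983 CE, so the winter growth check dates to 1983 − 244 = 1739 CE.

1739 CE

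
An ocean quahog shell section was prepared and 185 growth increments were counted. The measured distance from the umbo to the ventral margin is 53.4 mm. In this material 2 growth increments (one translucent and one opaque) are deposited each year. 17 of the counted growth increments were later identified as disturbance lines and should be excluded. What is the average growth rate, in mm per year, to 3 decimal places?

Correcting the raw count gives 185 − 17 = 168 true growth increments.
With 2 growth increments per year, 168 / 2 = 84 years.
Mean rate = 53.4 mm / 84 years ≈ 0.636 mm per year.

0.636 mm per year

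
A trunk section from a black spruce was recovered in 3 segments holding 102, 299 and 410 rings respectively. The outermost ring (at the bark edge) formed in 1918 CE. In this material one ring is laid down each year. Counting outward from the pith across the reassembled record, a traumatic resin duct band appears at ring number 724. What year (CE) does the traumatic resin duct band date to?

Total rings = 102 + 299 + 410 = 811.
811 − 724 = 87 rings lie beyond the traumatic resin duct band toward the bark edge.
The ring at the bark edge is 1918 CE, so the traumatic resin duct band dates to 1918 − 87 = 1831 CE.

1831 CE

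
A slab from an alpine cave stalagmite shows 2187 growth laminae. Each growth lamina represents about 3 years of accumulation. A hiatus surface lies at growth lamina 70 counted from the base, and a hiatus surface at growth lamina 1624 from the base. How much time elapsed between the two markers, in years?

4662 years

The two markers are separated by 1624 − 70 = 1554 growth laminae.
At 3 years per growth lamina, 1554 × 3 = 4662 years.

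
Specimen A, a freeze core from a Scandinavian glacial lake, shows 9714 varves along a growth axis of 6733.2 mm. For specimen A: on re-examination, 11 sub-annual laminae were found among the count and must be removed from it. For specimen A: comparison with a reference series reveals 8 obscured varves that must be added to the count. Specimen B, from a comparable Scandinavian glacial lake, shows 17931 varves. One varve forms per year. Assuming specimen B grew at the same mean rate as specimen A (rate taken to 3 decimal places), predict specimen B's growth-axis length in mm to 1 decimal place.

Specimen A: true varve count = 9714 − 11 + 8 = 9711.
A: 6733.2 mm over 9711 years gives 6733.2 / 9711 ≈ 0.693 mm/yr.
For B, 0.693 mm/year × 17931 years = 12426.2 mm.

12426.2 mm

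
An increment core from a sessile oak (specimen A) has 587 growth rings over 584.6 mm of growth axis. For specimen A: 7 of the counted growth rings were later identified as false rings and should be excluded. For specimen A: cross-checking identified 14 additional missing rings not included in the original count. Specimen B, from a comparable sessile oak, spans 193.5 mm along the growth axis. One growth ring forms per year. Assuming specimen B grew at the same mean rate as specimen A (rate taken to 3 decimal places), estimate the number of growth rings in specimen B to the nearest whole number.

197 growth rings

Specimen A: true growth ring count = 587 − 7 + 14 = 594.
A: Extension rate ≈ 584.6 / 594 = 0.984 mm/yr.
For B, 193.5 / 0.984 = 196.65 years ≈ 197 growth rings.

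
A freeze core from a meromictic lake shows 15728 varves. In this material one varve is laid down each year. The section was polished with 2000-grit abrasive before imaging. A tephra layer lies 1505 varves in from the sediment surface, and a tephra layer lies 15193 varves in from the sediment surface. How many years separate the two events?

13688 years

The two markers are separated by 15193 − 1505 = 13688 varves.
At one varve per year, 13688 years elapsed between them.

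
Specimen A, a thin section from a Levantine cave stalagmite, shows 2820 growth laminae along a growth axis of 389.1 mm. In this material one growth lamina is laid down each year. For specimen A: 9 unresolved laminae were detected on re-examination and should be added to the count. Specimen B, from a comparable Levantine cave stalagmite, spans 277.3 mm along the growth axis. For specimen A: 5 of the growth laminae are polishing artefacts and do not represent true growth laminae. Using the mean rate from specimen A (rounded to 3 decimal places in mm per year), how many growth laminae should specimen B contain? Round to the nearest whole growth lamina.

2009 growth laminae

Specimen A: true growth lamina count = 2820 − 5 + 9 = 2824.
A: Extension rate ≈ 389.1 / 2824 = 0.138 mm/yr.
B spans 277.3 / 0.138 = 2009.42 years ≈ 2009 growth laminae.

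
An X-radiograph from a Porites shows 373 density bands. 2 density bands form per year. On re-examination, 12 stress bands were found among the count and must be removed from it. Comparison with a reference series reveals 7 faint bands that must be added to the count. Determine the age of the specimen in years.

184 years

Correcting the raw count gives 373 − 12 + 7 = 368 true density bands.
Dividing by 2 density bands per year: 368 / 2 = 184 years.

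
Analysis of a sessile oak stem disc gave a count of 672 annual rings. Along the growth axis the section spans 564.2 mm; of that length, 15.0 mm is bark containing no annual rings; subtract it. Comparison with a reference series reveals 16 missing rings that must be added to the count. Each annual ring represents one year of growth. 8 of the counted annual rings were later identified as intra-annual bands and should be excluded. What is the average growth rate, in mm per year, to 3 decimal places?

0.808 mm per year

Adjusted count: 672 − 8 + 16 = 680 annual rings.
Removing the 15.0 mm offcut leaves 564.2 − 15.0 = 549.2 mm.
Mean rate = 549.2 mm / 680 years ≈ 0.808 mm per year.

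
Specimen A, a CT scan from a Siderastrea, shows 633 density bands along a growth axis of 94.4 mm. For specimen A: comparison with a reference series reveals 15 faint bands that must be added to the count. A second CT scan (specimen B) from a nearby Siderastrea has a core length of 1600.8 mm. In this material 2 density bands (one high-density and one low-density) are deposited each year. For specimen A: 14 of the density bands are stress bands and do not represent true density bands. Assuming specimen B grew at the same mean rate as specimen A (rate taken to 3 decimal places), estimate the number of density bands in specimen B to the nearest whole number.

10744 density bands

Specimen A: correcting the raw count gives 633 − 14 + 15 = 634 true density bands.
Specimen A: 634 density bands at 2 per year is 634 / 2 = 317 years.
A: Extension rate ≈ 94.4 / 317 = 0.298 mm/year.
For B, 1600.8 / 0.298 = 5371.81 years; at 2 density bands per year that is 5371.81 × 2 ≈ 10744 density bands.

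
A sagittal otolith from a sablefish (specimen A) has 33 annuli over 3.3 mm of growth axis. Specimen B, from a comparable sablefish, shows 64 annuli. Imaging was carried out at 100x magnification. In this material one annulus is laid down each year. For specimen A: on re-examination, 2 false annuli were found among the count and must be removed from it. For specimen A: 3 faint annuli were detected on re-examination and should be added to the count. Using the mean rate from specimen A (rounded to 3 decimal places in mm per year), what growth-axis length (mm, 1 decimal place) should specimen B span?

Specimen A: correcting the raw count gives 33 − 2 + 3 = 34 true annuli.
A: Extension rate ≈ 3.3 / 34 = 0.097 mm/year.
B's length ≈ 0.097 × 64 = 6.2 mm.

6.2 mm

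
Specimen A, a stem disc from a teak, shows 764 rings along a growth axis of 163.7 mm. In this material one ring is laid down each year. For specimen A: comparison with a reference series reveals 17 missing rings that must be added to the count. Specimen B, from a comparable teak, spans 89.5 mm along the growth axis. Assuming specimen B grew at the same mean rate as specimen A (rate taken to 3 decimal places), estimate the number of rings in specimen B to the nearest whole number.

426 rings

Specimen A: true ring count = 764 + 17 = 781.
A: 163.7 mm over 781 years gives 163.7 / 781 ≈ 0.210 mm/yr.
B spans 89.5 / 0.210 = 426.19 years ≈ 426 rings.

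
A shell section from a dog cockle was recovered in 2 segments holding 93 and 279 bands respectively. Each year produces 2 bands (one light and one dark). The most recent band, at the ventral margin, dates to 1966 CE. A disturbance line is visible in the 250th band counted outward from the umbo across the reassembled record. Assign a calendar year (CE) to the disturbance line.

Total bands = 93 + 279 = 372.
The disturbance line sits at band 250 from the umbo, so 372 − 250 = 122 bands formed after it.
122 bands at 2 per year is 122 / 2 = 61 years.
1966 − 61 = 1905 CE.

1905 CE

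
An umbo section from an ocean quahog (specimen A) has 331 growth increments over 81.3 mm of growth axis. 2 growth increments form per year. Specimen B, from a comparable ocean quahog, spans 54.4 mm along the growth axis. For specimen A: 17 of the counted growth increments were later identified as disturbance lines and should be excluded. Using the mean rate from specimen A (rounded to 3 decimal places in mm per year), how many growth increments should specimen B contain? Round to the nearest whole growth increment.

210 growth increments

Specimen A: after corrections the count is 331 − 17 = 314 growth increments.
Specimen A: 314 growth increments at 2 per year is 314 / 2 = 157 years.
A: 81.3 mm over 157 years gives 81.3 / 157 ≈ 0.518 mm per year.
B spans 54.4 / 0.518 = 105.02 years; at 2 growth increments per year that is 105.02 × 2 ≈ 210 growth increments.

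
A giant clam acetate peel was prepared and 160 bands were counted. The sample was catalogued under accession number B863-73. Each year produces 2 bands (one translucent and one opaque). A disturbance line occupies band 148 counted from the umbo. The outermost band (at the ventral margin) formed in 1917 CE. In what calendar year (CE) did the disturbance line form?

1911 CE

Between band 148 and the ventral margin there are 160 − 148 = 12 bands.
12 bands at 2 per year is 12 / 2 = 6 years.
Counting back 6 years from 1917 CE places the disturbance line in 1917 − 6 = 1911 CE.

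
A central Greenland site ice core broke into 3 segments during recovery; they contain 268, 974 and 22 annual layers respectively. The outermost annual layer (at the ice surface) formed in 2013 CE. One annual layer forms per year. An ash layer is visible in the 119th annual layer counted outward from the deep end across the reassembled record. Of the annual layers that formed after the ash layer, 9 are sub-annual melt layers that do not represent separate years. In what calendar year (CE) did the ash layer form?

877 CE

Total annual layers = 268 + 974 + 22 = 1264.
The ash layer sits at annual layer 119 from the deep end, so 1264 − 119 = 1145 annual layers formed after it.
Removing the 9 false annual layers leaves 1145 − 9 = 1136 true annual layers beyond the ash layer.
Counting back 1136 years from 2013 CE places the ash layer in 2013 − 1136 = 877 CE.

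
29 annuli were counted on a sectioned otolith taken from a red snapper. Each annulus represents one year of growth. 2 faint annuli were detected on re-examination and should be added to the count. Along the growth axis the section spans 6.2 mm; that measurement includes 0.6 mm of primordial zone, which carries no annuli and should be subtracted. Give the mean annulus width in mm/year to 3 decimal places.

Adjusted count: 29 + 2 = 31 annuli.
The growth record spans 6.2 − 0.6 = 5.6 mm.
Mean rate = 5.6 mm / 31 years ≈ 0.181 mm/year.

0.181 mm/year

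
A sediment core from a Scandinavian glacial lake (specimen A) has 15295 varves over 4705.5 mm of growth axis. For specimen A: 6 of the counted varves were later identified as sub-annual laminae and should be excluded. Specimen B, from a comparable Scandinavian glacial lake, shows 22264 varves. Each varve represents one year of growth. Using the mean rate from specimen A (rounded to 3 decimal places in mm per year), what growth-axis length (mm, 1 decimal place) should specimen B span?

6857.3 mm

Specimen A: true varve count = 15295 − 6 = 15289.
A: 4705.5 mm over 15289 years gives 4705.5 / 15289 ≈ 0.308 mm per year.
B's length ≈ 0.308 × 22264 = 6857.3 mm.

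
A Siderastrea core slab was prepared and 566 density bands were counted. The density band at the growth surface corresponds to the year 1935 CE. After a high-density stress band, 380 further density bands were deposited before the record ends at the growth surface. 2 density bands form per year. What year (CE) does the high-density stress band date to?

380 density bands post-date the high-density stress band.
Dividing by 2 density bands per year: 380 / 2 = 190 years.
Counting back 190 years from 1935 CE places the high-density stress band in 1935 − 190 = 1745 CE.

1745 CE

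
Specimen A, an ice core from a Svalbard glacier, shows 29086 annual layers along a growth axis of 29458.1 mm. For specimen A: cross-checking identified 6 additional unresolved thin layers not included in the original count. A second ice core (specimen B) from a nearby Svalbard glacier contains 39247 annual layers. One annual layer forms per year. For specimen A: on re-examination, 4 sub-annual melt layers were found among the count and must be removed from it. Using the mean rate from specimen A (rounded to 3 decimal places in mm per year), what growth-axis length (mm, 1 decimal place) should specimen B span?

Specimen A: after corrections the count is 29086 − 4 + 6 = 29088 annual layers.
A: Mean rate = 29458.1 mm / 29088 years ≈ 1.013 mm/year.
B's length ≈ 1.013 × 39247 = 39757.2 mm.

39757.2 mm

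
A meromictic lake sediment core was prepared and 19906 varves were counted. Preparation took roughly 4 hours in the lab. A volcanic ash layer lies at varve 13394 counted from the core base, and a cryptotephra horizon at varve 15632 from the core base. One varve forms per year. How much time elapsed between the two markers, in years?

The two markers are separated by 15632 − 13394 = 2238 varves.
That is 2238 years at one varve per year.

2238 years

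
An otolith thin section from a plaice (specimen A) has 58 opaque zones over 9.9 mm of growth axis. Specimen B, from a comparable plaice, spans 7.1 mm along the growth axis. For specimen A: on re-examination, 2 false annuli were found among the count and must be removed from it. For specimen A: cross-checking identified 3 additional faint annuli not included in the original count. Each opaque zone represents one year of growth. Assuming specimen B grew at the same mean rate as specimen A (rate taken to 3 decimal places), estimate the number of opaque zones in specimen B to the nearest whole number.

Specimen A: adjusted count: 58 − 2 + 3 = 59 opaque zones.
A: Mean rate = 9.9 mm / 59 years ≈ 0.168 mm/year.
B spans 7.1 / 0.168 = 42.26 years ≈ 42 opaque zones.

42 opaque zones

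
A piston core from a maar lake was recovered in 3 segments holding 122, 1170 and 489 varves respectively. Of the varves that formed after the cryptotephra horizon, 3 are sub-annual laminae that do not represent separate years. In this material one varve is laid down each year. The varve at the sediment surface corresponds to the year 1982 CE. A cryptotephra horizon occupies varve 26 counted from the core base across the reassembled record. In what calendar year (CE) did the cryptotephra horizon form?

Total varves = 122 + 1170 + 489 = 1781.
Between varve 26 and the sediment surface there are 1781 − 26 = 1755 varves.
Removing the 3 false varves leaves 1755 − 3 = 1752 true varves beyond the cryptotephra horizon.
The varve at the sediment surface is 1982 CE, so the cryptotephra horizon dates to 1982 − 1752 = 230 CE.

230 CE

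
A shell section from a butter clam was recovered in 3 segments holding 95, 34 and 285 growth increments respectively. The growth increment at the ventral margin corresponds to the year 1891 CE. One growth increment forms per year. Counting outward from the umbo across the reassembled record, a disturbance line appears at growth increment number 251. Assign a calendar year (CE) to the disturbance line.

1728 CE

Total growth increments = 95 + 34 + 285 = 414.
Between growth increment 251 and the ventral margin there are 414 − 251 = 163 growth increments.
The growth increment at the ventral margin is 1891 CE, so the disturbance line dates to 1891 − 163 = 1728 CE.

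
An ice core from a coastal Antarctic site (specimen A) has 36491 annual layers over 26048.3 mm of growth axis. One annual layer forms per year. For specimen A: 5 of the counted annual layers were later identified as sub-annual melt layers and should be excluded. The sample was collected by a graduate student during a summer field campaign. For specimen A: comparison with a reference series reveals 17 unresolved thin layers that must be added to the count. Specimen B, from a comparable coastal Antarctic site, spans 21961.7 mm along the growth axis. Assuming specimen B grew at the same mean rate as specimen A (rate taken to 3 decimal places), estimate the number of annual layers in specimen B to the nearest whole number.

30759 annual layers

Specimen A: correcting the raw count gives 36491 − 5 + 17 = 36503 true annual layers.
A: 26048.3 mm over 36503 years gives 26048.3 / 36503 ≈ 0.714 mm/yr.
Specimen B: 21961.7 mm / 0.714 mm per year = 30758.68 years ≈ 30759 annual layers.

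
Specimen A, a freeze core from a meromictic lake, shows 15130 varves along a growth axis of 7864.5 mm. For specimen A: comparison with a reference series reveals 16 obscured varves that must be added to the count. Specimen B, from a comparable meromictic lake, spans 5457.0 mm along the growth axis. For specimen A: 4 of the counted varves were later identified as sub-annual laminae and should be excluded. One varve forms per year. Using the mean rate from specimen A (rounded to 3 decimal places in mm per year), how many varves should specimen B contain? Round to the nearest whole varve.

Specimen A: true varve count = 15130 − 4 + 16 = 15142.
A: Extension rate ≈ 7864.5 / 15142 = 0.519 mm per year.
B spans 5457.0 / 0.519 = 10514.45 years ≈ 10514 varves.

10514 varves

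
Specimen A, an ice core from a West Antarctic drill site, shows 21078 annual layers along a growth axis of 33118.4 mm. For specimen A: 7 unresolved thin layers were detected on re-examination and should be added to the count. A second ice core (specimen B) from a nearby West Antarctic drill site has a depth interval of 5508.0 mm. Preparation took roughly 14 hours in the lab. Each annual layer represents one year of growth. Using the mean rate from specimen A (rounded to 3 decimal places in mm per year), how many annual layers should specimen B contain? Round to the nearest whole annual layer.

3506 annual layers

Specimen A: correcting the raw count gives 21078 + 7 = 21085 true annual layers.
A: 33118.4 mm over 21085 years gives 33118.4 / 21085 ≈ 1.571 mm/year.
Specimen B: 5508.0 mm / 1.571 mm per year = 3506.05 years ≈ 3506 annual layers.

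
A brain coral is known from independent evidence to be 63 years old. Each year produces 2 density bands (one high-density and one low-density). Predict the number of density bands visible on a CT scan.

126 density bands

Expected density bands: 63 × 2 = 126.
So 126 density bands should be present.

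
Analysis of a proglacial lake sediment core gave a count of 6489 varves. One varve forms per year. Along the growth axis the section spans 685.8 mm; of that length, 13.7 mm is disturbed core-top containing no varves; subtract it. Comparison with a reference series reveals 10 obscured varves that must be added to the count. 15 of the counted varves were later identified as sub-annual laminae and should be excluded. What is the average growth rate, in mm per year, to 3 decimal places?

Adjusted count: 6489 − 15 + 10 = 6484 varves.
The growth record spans 685.8 − 13.7 = 672.1 mm.
672.1 mm over 6484 years gives 672.1 / 6484 ≈ 0.104 mm per year.

0.104 mm per year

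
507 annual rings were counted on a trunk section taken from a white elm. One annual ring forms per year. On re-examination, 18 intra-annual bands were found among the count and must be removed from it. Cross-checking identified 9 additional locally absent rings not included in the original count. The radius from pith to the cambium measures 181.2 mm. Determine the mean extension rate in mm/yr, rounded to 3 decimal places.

0.364 mm/yr

True annual ring count = 507 − 18 + 9 = 498.
Mean rate = 181.2 mm / 498 years ≈ 0.364 mm/yr.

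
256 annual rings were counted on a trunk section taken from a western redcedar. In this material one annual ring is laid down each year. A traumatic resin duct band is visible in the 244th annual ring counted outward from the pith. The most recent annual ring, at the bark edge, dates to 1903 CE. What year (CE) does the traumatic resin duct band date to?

The traumatic resin duct band sits at annual ring 244 from the pith, so 256 − 244 = 12 annual rings formed after it.
1903 − 12 = 1891 CE.

1891 CE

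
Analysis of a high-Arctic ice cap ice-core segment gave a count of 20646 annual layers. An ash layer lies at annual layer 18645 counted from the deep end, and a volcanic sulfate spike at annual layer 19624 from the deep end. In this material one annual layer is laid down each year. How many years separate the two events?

Separation: 19624 − 18645 = 979 annual layers.
At one annual layer per year, 979 years elapsed between them.

979 years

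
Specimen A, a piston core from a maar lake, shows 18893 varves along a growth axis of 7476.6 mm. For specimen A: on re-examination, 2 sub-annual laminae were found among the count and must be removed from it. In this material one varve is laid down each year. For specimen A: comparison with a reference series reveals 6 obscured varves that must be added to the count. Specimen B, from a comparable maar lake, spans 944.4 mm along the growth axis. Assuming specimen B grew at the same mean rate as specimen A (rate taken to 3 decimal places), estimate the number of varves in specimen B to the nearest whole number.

2385 varves

Specimen A: after corrections the count is 18893 − 2 + 6 = 18897 varves.
A: Mean rate = 7476.6 mm / 18897 years ≈ 0.396 mm/year.
For B, 944.4 / 0.396 = 2384.85 years ≈ 2385 varves.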